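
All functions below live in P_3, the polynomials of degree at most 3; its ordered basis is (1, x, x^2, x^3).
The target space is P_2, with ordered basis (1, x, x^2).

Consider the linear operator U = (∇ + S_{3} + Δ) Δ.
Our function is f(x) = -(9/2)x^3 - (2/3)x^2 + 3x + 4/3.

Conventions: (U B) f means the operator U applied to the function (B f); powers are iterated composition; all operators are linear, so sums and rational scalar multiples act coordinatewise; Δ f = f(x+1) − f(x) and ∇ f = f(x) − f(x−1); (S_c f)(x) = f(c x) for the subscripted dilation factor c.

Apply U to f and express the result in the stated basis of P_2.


the result is g(x) = -(243/2)x^2 - (197/2)x - 191/6

Δ f = -(27/2)x^2 - (89/6)x - 13/6
∇ Δ f = -27x - 4/3
S_{3} Δ f = -(243/2)x^2 - (89/2)x - 13/6
Δ Δ f = -27x - 85/3
(∇ + S_{3} + Δ) Δ f = -(243/2)x^2 - (197/2)x - 191/6


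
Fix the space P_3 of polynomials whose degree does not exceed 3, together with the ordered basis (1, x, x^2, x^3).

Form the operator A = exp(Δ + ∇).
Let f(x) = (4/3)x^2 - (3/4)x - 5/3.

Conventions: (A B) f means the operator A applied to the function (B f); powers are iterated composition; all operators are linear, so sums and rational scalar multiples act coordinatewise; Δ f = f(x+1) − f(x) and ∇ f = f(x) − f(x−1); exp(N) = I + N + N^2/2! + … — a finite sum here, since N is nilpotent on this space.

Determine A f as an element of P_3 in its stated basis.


g(x) = (4/3)x^2 + (55/12)x + 13/6

order-1 term: (16/3)x - 3/2
order-2 term: 16/3
the series for exp(Δ + ∇) f terminates at order 2
exp(Δ + ∇) f = (4/3)x^2 + (55/12)x + 13/6


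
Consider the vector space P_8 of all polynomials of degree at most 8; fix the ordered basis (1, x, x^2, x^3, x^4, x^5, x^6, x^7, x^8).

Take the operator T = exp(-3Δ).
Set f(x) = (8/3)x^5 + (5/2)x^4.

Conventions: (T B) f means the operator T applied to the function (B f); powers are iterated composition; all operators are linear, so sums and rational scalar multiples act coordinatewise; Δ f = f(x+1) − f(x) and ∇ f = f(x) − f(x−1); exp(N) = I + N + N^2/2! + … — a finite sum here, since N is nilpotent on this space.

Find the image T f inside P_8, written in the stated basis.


the result is g(x) = (8/3)x^5 - (75/2)x^4 + 130x^3 + 10x^2 - 310x + 23/2

order-1 term: -40x^4 - 110x^3 - 125x^2 - 70x - 31/2
order-2 term: 240x^3 + 855x^2 + 1110x + 1035/2
order-3 term: -720x^2 - 2430x - 2205
order-4 term: 1080x + 4725/2
order-5 term: -648
the series for exp(-3Δ) f terminates at order 5
exp(-3Δ) f = (8/3)x^5 - (75/2)x^4 + 130x^3 + 10x^2 - 310x + 23/2


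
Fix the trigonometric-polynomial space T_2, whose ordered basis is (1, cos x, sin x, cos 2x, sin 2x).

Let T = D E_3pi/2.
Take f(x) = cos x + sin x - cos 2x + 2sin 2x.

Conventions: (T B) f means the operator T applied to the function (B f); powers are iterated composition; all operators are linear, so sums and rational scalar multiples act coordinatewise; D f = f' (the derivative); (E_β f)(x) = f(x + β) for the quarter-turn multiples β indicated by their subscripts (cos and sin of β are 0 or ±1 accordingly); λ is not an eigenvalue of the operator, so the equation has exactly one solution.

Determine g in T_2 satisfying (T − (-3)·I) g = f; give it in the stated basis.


write g with unknown coordinates in the stated basis and equate coefficients in (T − (-3)·I) g = f
solving from the highest basis element down gives g = (1/4)cos x + (1/4)sin x + (1/13)cos 2x + (8/13)sin 2x
check: T g = (1/4)cos x + (1/4)sin x - (16/13)cos 2x + (2/13)sin 2x
so T g − (-3)·g = cos x + sin x - cos 2x + 2sin 2x = f ✓

the result is g(x) = (1/4)cos x + (1/4)sin x + (1/13)cos 2x + (8/13)sin 2x


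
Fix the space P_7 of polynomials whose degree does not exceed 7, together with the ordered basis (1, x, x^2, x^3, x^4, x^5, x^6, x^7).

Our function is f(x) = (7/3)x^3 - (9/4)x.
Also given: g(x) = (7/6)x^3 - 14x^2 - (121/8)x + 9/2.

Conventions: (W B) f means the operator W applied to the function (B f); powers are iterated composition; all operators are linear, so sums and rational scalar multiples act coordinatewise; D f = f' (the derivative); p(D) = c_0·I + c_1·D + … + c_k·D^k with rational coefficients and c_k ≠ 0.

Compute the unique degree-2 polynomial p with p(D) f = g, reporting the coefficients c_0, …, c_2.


D^0 f = (7/3)x^3 - (9/4)x
D^1 f = 7x^2 - 9/4
D^2 f = 14x
matching coefficients of g against c_0 f + c_1 Df + … from the top degree down determines the c_i
solution: c_0 = 1/2, c_1 = -2, c_2 = -1

c_0 = 1/2, c_1 = -2, c_2 = -1


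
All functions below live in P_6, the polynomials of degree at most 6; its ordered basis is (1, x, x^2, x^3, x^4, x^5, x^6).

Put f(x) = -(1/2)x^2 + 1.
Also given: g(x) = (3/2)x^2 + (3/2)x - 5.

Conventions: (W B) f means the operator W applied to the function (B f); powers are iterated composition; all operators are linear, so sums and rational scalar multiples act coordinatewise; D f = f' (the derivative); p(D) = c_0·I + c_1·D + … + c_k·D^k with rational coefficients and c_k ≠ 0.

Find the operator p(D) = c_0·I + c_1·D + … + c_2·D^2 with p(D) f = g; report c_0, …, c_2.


D^0 f = -(1/2)x^2 + 1
D^1 f = -x
D^2 f = -1
matching coefficients of g against c_0 f + c_1 Df + … from the top degree down determines the c_i
solution: c_0 = -3, c_1 = -3/2, c_2 = 2

c_0 = -3, c_1 = -3/2, c_2 = 2


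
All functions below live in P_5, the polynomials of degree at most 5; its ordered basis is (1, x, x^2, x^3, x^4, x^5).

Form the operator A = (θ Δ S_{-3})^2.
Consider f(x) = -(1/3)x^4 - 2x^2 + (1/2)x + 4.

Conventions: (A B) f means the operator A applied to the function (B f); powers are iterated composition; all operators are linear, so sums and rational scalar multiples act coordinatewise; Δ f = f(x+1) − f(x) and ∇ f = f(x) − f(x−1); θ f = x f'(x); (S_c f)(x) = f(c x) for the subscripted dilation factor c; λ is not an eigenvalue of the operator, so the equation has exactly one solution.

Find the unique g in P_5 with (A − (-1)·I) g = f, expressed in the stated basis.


write g with unknown coordinates in the stated basis and equate coefficients in (A − (-1)·I) g = f
solving from the highest basis element down gives g = -(1/3)x^4 - 52490x^2 - (40823/2)x + 4
check: A g = 52488x^2 + 20412x
so A g − (-1)·g = -(1/3)x^4 - 2x^2 + (1/2)x + 4 = f ✓

the image equals g(x) = -(1/3)x^4 - 52490x^2 - (40823/2)x + 4


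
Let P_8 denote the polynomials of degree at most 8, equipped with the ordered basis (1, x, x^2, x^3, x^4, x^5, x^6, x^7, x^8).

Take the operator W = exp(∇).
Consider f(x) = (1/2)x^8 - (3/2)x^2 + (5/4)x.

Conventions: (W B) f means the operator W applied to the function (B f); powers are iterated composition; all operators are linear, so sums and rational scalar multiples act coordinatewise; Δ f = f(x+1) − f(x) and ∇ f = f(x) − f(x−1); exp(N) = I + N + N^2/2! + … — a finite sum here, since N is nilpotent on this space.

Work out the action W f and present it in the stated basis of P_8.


g(x) = (1/2)x^8 + 4x^7 - 28x^5 + 35x^4 + 56x^3 - (255/2)x^2 + (137/4)x + 105/4

order-1 term: 4x^7 - 14x^6 + 28x^5 - 35x^4 + 28x^3 - 14x^2 + x + 9/4
order-2 term: 14x^6 - 84x^5 + 245x^4 - 420x^3 + 434x^2 - 252x + 62
order-3 term: 28x^5 - 210x^4 + 700x^3 - 1260x^2 + 1204x - 483
order-4 term: 35x^4 - 280x^3 + 910x^2 - 1400x + 1701/2
order-5 term: 28x^3 - 210x^2 + 560x - 525
order-6 term: 14x^2 - 84x + 133
order-7 term: 4x - 14
order-8 term: 1/2
the series for exp(∇) f terminates at order 8
exp(∇) f = (1/2)x^8 + 4x^7 - 28x^5 + 35x^4 + 56x^3 - (255/2)x^2 + (137/4)x + 105/4


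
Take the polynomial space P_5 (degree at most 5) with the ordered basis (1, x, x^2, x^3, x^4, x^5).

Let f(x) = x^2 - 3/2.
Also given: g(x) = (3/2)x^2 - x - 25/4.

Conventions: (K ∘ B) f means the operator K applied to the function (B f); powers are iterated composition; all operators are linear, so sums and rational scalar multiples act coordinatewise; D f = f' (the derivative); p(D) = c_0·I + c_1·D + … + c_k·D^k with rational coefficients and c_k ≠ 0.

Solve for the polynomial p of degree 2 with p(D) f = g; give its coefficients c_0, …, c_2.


p(D) = (3/2)·I − (1/2)·D − 2·D^2, i.e. c_0 = 3/2, c_1 = -1/2, c_2 = -2

D^0 f = x^2 - 3/2
D^1 f = 2x
D^2 f = 2
matching coefficients of g against c_0 f + c_1 Df + … from the top degree down determines the c_i
solution: c_0 = 3/2, c_1 = -1/2, c_2 = -2


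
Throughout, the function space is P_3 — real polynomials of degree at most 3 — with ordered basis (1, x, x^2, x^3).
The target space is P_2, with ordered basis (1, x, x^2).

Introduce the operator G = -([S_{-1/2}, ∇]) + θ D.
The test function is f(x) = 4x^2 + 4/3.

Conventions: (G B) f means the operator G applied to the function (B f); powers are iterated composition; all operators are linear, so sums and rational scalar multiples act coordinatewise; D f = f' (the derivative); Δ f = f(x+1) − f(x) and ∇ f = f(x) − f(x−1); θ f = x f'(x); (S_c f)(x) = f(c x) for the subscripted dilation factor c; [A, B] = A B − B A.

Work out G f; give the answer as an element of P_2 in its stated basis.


g(x) = 14x + 3

∇ f = 8x - 4
S_{-1/2} ∇ f = -4x - 4
S_{-1/2} f = x^2 + 4/3
∇ S_{-1/2} f = 2x - 1
[S_{-1/2}, ∇] f = -6x - 3
(-([S_{-1/2}, ∇])) f = 6x + 3
D f = 8x
θ D f = 8x
(-([S_{-1/2}, ∇]) + θ D) f = 14x + 3


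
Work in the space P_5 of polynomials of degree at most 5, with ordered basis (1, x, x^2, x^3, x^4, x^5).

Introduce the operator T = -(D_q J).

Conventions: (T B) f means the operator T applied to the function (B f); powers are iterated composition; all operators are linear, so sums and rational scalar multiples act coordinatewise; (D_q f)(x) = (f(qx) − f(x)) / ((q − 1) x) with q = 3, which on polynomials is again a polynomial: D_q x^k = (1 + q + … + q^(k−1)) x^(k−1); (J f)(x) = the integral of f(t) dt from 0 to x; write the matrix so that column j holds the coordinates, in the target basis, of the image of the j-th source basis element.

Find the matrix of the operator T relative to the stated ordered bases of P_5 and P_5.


image of 1: -1
image of x: -2x
image of x^2: -(13/3)x^2
image of x^3: -10x^3
image of x^4: -(121/5)x^4
image of x^5: -(182/3)x^5
each image's coordinates form column j of the matrix

the matrix is [[-1, 0, 0, 0, 0, 0]; [0, -2, 0, 0, 0, 0]; [0, 0, -13/3, 0, 0, 0]; [0, 0, 0, -10, 0, 0]; [0, 0, 0, 0, -121/5, 0]; [0, 0, 0, 0, 0, -182/3]] (rows listed top to bottom)


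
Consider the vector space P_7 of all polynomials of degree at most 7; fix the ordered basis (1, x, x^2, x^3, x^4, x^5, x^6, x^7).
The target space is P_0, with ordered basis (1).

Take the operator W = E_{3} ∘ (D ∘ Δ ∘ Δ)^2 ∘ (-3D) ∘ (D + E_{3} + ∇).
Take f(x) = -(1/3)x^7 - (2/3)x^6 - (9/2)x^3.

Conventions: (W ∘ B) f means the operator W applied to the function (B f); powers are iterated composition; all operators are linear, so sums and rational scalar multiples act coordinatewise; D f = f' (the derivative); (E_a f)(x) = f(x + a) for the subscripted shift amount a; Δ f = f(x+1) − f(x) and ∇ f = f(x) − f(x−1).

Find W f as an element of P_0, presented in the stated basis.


D f = -(7/3)x^6 - 4x^5 - (27/2)x^2
E_{3} f = -(1/3)x^7 - (23/3)x^6 - 75x^5 - 405x^4 - (2619/2)x^3 - (5103/2)x^2 - (5589/2)x - 2673/2
∇ f = -(7/3)x^6 + 3x^5 - (5/3)x^4 - (5/3)x^3 - (21/2)x^2 + (71/6)x - 25/6
(D + E_{3} + ∇) f = -(1/3)x^7 - (37/3)x^6 - 76x^5 - (1220/3)x^4 - (7867/6)x^3 - (5151/2)x^2 - (8348/3)x - 4022/3
D (D + E_{3} + ∇) f = -(7/3)x^6 - 74x^5 - 380x^4 - (4880/3)x^3 - (7867/2)x^2 - 5151x - 8348/3
(-3D) (D + E_{3} + ∇) f = 7x^6 + 222x^5 + 1140x^4 + 4880x^3 + (23601/2)x^2 + 15453x + 8348
Δ (-3D) (D + E_{3} + ∇) f = 42x^5 + 1215x^4 + 6920x^3 + 23805x^2 + 43953x + 67005/2
Δ Δ (-3D) (D + E_{3} + ∇) f = 210x^4 + 5280x^3 + 28470x^2 + 73440x + 75935
D Δ Δ (-3D) (D + E_{3} + ∇) f = 840x^3 + 15840x^2 + 56940x + 73440
Δ (D ∘ Δ ∘ Δ) (-3D) (D + E_{3} + ∇) f = 2520x^2 + 34200x + 73620
Δ Δ (D ∘ Δ ∘ Δ) (-3D) (D + E_{3} + ∇) f = 5040x + 36720
D Δ Δ (D ∘ Δ ∘ Δ) (-3D) (D + E_{3} + ∇) f = 5040
E_{3} ((D ∘ Δ ∘ Δ)^2 ∘ (-3D) ∘ (D + E_{3} + ∇)) f = 5040

g(x) = 5040


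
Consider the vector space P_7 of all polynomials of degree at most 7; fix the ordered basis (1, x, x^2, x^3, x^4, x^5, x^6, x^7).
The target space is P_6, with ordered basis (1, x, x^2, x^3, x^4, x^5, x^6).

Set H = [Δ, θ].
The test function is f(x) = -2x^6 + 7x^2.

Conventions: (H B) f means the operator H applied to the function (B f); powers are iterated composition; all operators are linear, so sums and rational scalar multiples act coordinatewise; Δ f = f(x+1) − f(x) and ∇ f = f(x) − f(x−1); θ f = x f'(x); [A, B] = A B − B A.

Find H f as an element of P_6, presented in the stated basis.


θ f = -12x^6 + 14x^2
Δ θ f = -72x^5 - 180x^4 - 240x^3 - 180x^2 - 44x + 2
Δ f = -12x^5 - 30x^4 - 40x^3 - 30x^2 + 2x + 5
θ Δ f = -60x^5 - 120x^4 - 120x^3 - 60x^2 + 2x
[Δ, θ] f = -12x^5 - 60x^4 - 120x^3 - 120x^2 - 46x + 2

the result is g(x) = -12x^5 - 60x^4 - 120x^3 - 120x^2 - 46x + 2


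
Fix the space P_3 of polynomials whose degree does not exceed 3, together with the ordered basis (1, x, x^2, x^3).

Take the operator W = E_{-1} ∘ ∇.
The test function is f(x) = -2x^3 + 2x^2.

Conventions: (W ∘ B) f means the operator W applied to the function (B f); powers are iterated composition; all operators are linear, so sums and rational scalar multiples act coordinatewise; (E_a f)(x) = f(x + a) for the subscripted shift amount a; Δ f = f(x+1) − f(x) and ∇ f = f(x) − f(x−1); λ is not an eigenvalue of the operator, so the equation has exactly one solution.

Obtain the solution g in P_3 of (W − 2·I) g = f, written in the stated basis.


write g with unknown coordinates in the stated basis and equate coefficients in (W − 2·I) g = f
solving from the highest basis element down gives g = x^3 + (1/2)x^2 - 4x + 3/4
check: W g = 3x^2 - 8x + 3/2
so W g − 2·g = -2x^3 + 2x^2 = f ✓

g(x) = x^3 + (1/2)x^2 - 4x + 3/4


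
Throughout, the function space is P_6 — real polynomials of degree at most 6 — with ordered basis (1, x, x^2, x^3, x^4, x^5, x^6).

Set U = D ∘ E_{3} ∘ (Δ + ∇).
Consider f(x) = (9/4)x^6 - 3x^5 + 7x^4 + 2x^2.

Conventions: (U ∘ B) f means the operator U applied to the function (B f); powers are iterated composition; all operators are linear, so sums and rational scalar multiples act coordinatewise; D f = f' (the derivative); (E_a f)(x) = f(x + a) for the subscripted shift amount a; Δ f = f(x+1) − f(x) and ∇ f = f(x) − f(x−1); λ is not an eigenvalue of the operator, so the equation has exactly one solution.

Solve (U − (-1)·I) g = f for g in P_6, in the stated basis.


g(x) = (9/4)x^6 - 3x^5 - 128x^4 - 1500x^3 - 3406x^2 + 23592x + 86504

write g with unknown coordinates in the stated basis and equate coefficients in (U − (-1)·I) g = f
solving from the highest basis element down gives g = (9/4)x^6 - 3x^5 - 128x^4 - 1500x^3 - 3406x^2 + 23592x + 86504
check: U g = 135x^4 + 1500x^3 + 3408x^2 - 23592x - 86504
so U g − (-1)·g = (9/4)x^6 - 3x^5 + 7x^4 + 2x^2 = f ✓


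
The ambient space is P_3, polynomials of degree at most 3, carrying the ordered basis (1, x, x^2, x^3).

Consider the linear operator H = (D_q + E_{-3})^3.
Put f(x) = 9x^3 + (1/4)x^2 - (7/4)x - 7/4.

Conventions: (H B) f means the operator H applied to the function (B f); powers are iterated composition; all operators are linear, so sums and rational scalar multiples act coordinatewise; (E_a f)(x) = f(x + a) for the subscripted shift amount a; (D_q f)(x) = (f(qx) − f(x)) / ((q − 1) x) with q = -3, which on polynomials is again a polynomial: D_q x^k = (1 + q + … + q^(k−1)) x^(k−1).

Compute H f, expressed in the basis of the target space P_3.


D_q f = 63x^2 - (1/2)x - 7/4
E_{-3} f = 9x^3 - (323/4)x^2 + (959/4)x - 949/4
(D_q + E_{-3}) f = 9x^3 - (71/4)x^2 + (957/4)x - 239
D_q (D_q + E_{-3}) f = 63x^2 + (71/2)x + 957/4
E_{-3} (D_q + E_{-3}) f = 9x^3 - (395/4)x^2 + (2355/4)x - 2719/2
(D_q + E_{-3}) (D_q + E_{-3}) f = 9x^3 - (143/4)x^2 + (2497/4)x - 4481/4
D_q (D_q + E_{-3}) (D_q + E_{-3}) f = 63x^2 + (143/2)x + 2497/4
E_{-3} (D_q + E_{-3}) (D_q + E_{-3}) f = 9x^3 - (467/4)x^2 + (4327/4)x - 14231/4
(D_q + E_{-3}) (D_q + E_{-3}) (D_q + E_{-3}) f = 9x^3 - (215/4)x^2 + (4613/4)x - 5867/2

g(x) = 9x^3 - (215/4)x^2 + (4613/4)x - 5867/2


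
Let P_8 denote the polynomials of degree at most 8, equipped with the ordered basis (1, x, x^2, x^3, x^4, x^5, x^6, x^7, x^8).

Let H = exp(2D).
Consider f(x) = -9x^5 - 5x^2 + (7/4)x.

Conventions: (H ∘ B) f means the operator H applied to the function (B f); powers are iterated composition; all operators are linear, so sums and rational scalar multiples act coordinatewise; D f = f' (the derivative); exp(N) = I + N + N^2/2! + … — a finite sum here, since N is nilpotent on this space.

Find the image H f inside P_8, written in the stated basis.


the image equals g(x) = -9x^5 - 90x^4 - 360x^3 - 725x^2 - (2953/4)x - 609/2

order-1 term: -90x^4 - 20x + 7/2
order-2 term: -360x^3 - 20
order-3 term: -720x^2
order-4 term: -720x
order-5 term: -288
the series for exp(2D) f terminates at order 5
exp(2D) f = -9x^5 - 90x^4 - 360x^3 - 725x^2 - (2953/4)x - 609/2


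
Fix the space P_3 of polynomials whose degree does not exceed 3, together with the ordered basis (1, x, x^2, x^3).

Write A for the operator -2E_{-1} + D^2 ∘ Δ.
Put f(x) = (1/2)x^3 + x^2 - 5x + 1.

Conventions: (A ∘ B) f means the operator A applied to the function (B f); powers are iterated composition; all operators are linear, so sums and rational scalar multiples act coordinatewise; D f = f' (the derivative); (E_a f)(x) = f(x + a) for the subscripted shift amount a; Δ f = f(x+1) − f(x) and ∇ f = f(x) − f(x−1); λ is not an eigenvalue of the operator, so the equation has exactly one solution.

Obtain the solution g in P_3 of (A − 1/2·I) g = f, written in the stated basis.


the result is g(x) = -(1/5)x^3 - (22/25)x^2 + (134/125)x + 326/625

write g with unknown coordinates in the stated basis and equate coefficients in (A − 1/2·I) g = f
solving from the highest basis element down gives g = -(1/5)x^3 - (22/25)x^2 + (134/125)x + 326/625
check: A g = (2/5)x^3 + (14/25)x^2 - (558/125)x + 788/625
so A g − 1/2·g = (1/2)x^3 + x^2 - 5x + 1 = f ✓


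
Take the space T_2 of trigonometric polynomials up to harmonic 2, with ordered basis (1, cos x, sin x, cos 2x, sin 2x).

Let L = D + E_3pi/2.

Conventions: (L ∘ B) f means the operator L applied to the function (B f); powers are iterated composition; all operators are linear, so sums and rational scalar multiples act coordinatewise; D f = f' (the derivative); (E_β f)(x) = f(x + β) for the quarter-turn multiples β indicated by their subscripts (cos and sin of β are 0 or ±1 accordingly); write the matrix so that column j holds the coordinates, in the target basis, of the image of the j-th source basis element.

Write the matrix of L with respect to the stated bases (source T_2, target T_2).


image of 1: 1
image of cos x: 0
image of sin x: 0
image of cos 2x: -cos 2x - 2sin 2x
image of sin 2x: 2cos 2x - sin 2x
each image's coordinates form column j of the matrix

the matrix is [[1, 0, 0, 0, 0]; [0, 0, 0, 0, 0]; [0, 0, 0, 0, 0]; [0, 0, 0, -1, 2]; [0, 0, 0, -2, -1]] (rows listed top to bottom)


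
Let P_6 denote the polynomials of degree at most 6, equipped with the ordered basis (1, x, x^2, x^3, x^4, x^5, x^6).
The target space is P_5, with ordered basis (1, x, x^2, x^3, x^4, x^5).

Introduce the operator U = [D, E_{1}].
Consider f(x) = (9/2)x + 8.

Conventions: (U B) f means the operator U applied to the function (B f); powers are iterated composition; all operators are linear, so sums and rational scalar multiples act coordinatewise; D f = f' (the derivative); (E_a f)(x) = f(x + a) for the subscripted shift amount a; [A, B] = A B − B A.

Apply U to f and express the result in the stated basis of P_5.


E_{1} f = (9/2)x + 25/2
D E_{1} f = 9/2
D f = 9/2
E_{1} D f = 9/2
[D, E_{1}] f = 0

the result is g(x) = 0


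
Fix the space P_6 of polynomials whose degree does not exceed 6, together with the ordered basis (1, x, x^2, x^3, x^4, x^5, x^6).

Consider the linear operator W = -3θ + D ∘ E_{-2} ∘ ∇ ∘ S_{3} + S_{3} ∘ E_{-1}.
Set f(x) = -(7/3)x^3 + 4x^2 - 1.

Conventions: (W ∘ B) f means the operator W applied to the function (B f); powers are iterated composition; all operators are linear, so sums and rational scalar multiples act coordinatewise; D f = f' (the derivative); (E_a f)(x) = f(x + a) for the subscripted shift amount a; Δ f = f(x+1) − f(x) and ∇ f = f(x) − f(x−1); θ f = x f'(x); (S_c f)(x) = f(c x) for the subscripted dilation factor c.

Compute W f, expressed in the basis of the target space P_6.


g(x) = -42x^3 + 75x^2 - 423x + 3067/3

θ f = -7x^3 + 8x^2
(-3θ) f = 21x^3 - 24x^2
S_{3} f = -63x^3 + 36x^2 - 1
∇ S_{3} f = -189x^2 + 261x - 99
E_{-2} ∇ S_{3} f = -189x^2 + 1017x - 1377
D E_{-2} ∇ S_{3} f = -378x + 1017
E_{-1} f = -(7/3)x^3 + 11x^2 - 15x + 16/3
S_{3} E_{-1} f = -63x^3 + 99x^2 - 45x + 16/3
(-3θ + D ∘ E_{-2} ∘ ∇ ∘ S_{3} + S_{3} ∘ E_{-1}) f = -42x^3 + 75x^2 - 423x + 3067/3


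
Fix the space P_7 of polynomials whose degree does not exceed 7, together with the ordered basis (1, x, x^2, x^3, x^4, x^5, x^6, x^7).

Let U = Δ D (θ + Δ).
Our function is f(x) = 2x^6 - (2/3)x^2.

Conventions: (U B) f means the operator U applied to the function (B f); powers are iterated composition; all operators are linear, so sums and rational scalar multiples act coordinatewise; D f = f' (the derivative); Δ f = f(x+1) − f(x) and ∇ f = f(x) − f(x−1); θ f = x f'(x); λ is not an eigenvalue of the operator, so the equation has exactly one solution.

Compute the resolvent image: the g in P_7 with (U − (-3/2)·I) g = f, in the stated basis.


write g with unknown coordinates in the stated basis and equate coefficients in (U − (-3/2)·I) g = f
solving from the highest basis element down gives g = (4/3)x^6 - 160x^4 - (1280/3)x^3 + (40316/9)x^2 + (36800/3)x - 97312/27
check: U g = 240x^4 + 640x^3 - 6720x^2 - 18400x + 48656/9
so U g − (-3/2)·g = 2x^6 - (2/3)x^2 = f ✓

g(x) = (4/3)x^6 - 160x^4 - (1280/3)x^3 + (40316/9)x^2 + (36800/3)x - 97312/27


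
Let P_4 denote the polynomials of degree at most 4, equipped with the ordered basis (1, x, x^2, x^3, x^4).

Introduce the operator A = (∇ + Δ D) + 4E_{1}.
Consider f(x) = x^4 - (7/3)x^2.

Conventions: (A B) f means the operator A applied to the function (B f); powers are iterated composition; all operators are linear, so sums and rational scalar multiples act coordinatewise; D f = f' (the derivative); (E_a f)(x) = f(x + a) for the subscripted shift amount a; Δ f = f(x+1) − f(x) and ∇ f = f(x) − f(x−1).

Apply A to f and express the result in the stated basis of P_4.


the image equals g(x) = 4x^4 + 20x^3 + (62/3)x^2 + (26/3)x - 14/3

∇ f = 4x^3 - 6x^2 - (2/3)x + 4/3
D f = 4x^3 - (14/3)x
Δ D f = 12x^2 + 12x - 2/3
(∇ + Δ D) f = 4x^3 + 6x^2 + (34/3)x + 2/3
E_{1} f = x^4 + 4x^3 + (11/3)x^2 - (2/3)x - 4/3
(4E_{1}) f = 4x^4 + 16x^3 + (44/3)x^2 - (8/3)x - 16/3
((∇ + Δ D) + 4E_{1}) f = 4x^4 + 20x^3 + (62/3)x^2 + (26/3)x - 14/3


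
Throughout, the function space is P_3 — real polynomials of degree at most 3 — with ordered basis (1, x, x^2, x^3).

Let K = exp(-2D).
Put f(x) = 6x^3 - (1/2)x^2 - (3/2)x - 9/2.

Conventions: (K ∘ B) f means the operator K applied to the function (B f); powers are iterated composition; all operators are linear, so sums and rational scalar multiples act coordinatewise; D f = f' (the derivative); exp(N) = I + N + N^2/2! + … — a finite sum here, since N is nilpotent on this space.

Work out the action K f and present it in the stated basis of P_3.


order-1 term: -36x^2 + 2x + 3
order-2 term: 72x - 2
order-3 term: -48
the series for exp(-2D) f terminates at order 3
exp(-2D) f = 6x^3 - (73/2)x^2 + (145/2)x - 103/2

g(x) = 6x^3 - (73/2)x^2 + (145/2)x - 103/2


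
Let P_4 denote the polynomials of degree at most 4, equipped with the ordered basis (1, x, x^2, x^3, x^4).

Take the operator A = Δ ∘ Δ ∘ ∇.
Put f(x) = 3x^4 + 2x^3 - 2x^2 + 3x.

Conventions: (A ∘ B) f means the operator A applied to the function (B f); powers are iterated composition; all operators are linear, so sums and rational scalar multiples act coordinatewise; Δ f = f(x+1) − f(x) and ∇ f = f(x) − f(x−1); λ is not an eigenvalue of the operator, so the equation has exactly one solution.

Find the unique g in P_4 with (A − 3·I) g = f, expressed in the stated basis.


g(x) = -x^4 - (2/3)x^3 + (2/3)x^2 - 9x - 16/3

write g with unknown coordinates in the stated basis and equate coefficients in (A − 3·I) g = f
solving from the highest basis element down gives g = -x^4 - (2/3)x^3 + (2/3)x^2 - 9x - 16/3
check: A g = -24x - 16
so A g − 3·g = 3x^4 + 2x^3 - 2x^2 + 3x = f ✓


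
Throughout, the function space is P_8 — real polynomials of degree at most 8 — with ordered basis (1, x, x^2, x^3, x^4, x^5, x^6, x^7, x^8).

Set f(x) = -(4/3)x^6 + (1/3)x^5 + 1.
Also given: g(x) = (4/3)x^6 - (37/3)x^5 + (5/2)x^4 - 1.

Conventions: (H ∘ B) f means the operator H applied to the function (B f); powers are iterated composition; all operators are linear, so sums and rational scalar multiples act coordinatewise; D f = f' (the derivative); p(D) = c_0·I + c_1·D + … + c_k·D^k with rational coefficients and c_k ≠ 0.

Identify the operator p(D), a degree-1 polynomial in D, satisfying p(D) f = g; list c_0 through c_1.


D^0 f = -(4/3)x^6 + (1/3)x^5 + 1
D^1 f = -8x^5 + (5/3)x^4
matching coefficients of g against c_0 f + c_1 Df + … from the top degree down determines the c_i
solution: c_0 = -1, c_1 = 3/2

c_0 = -1, c_1 = 3/2


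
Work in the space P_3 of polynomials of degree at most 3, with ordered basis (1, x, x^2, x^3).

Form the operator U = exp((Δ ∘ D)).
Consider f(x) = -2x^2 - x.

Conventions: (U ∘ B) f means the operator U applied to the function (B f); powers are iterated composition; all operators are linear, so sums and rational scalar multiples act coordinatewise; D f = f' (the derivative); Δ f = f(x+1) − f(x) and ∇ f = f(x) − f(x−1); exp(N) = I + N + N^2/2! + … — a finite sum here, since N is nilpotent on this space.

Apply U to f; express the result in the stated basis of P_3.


order-1 term: -4
the series for exp((Δ ∘ D)) f terminates at order 1
exp((Δ ∘ D)) f = -2x^2 - x - 4

g(x) = -2x^2 - x - 4


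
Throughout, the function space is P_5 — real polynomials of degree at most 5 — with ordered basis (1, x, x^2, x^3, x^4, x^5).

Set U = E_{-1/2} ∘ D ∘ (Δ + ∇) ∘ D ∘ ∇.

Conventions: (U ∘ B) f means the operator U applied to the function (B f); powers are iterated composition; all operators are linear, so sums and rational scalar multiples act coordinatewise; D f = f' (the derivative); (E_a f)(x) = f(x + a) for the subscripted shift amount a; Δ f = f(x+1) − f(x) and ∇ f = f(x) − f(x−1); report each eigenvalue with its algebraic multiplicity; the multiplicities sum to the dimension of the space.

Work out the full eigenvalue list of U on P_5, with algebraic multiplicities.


image of 1: 0
image of x: 0
image of x^2: 0
image of x^3: 0
image of x^4: 48
image of x^5: 240x - 240
the matrix is upper triangular; its diagonal is (0, 0, 0, 0, 0, 0)
for a triangular matrix the eigenvalues are the diagonal entries, with algebraic multiplicity their repetition count

λ = 0 (multiplicity 6)


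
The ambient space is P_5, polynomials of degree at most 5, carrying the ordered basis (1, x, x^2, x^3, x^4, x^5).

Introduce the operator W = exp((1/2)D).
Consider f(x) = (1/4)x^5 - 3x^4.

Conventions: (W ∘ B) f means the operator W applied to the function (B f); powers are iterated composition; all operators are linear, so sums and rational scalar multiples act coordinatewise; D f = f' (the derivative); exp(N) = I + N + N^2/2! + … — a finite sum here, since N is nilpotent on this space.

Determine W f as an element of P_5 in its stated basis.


order-1 term: (5/8)x^4 - 6x^3
order-2 term: (5/8)x^3 - (9/2)x^2
order-3 term: (5/16)x^2 - (3/2)x
order-4 term: (5/64)x - 3/16
order-5 term: 1/128
the series for exp((1/2)D) f terminates at order 5
exp((1/2)D) f = (1/4)x^5 - (19/8)x^4 - (43/8)x^3 - (67/16)x^2 - (91/64)x - 23/128

the result is g(x) = (1/4)x^5 - (19/8)x^4 - (43/8)x^3 - (67/16)x^2 - (91/64)x - 23/128


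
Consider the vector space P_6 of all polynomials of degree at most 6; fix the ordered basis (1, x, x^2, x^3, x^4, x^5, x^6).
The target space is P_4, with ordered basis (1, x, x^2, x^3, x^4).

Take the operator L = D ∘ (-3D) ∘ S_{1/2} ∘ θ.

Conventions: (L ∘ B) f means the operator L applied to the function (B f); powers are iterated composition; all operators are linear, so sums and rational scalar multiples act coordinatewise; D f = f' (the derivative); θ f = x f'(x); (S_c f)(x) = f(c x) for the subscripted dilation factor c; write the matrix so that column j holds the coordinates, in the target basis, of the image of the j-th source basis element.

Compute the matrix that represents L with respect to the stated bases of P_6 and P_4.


image of 1: 0
image of x: 0
image of x^2: -3
image of x^3: -(27/4)x
image of x^4: -9x^2
image of x^5: -(75/8)x^3
image of x^6: -(135/16)x^4
each image's coordinates form column j of the matrix

the matrix is [[0, 0, -3, 0, 0, 0, 0]; [0, 0, 0, -27/4, 0, 0, 0]; [0, 0, 0, 0, -9, 0, 0]; [0, 0, 0, 0, 0, -75/8, 0]; [0, 0, 0, 0, 0, 0, -135/16]] (rows listed top to bottom)


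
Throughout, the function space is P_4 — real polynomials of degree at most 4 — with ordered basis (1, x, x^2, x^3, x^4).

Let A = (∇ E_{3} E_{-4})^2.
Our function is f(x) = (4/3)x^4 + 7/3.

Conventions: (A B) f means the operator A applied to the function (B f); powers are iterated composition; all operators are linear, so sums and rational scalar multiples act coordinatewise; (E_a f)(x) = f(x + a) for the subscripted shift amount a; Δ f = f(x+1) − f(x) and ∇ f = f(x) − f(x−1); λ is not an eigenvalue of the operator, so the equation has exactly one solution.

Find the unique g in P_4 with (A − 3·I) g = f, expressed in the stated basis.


write g with unknown coordinates in the stated basis and equate coefficients in (A − 3·I) g = f
solving from the highest basis element down gives g = -(4/9)x^4 - (16/9)x^2 + (32/3)x - 493/27
check: A g = -(16/3)x^2 + 32x - 472/9
so A g − 3·g = (4/3)x^4 + 7/3 = f ✓

the image equals g(x) = -(4/9)x^4 - (16/9)x^2 + (32/3)x - 493/27


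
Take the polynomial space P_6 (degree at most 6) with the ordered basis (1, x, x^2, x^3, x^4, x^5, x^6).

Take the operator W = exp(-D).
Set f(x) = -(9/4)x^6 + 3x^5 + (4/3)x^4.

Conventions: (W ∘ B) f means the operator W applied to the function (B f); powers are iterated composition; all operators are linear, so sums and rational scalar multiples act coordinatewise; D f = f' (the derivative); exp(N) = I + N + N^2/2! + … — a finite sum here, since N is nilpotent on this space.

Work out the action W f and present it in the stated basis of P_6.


the result is g(x) = -(9/4)x^6 + (33/2)x^5 - (569/12)x^4 + (209/3)x^3 - (223/4)x^2 + (139/6)x - 47/12

order-1 term: (27/2)x^5 - 15x^4 - (16/3)x^3
order-2 term: -(135/4)x^4 + 30x^3 + 8x^2
order-3 term: 45x^3 - 30x^2 - (16/3)x
order-4 term: -(135/4)x^2 + 15x + 4/3
order-5 term: (27/2)x - 3
order-6 term: -9/4
the series for exp(-D) f terminates at order 6
exp(-D) f = -(9/4)x^6 + (33/2)x^5 - (569/12)x^4 + (209/3)x^3 - (223/4)x^2 + (139/6)x - 47/12


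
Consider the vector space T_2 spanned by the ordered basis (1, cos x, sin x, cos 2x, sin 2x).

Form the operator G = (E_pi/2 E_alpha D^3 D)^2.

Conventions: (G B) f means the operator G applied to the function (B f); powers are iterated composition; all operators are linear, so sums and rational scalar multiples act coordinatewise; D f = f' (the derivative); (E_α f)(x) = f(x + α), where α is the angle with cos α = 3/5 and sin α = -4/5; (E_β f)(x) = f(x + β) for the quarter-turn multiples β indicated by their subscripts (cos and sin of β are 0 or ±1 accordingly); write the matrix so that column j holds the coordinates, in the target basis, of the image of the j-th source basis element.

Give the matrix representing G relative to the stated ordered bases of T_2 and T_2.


the matrix is [[0, 0, 0, 0, 0]; [0, 7/25, 24/25, 0, 0]; [0, -24/25, 7/25, 0, 0]; [0, 0, 0, -134912/625, 86016/625]; [0, 0, 0, -86016/625, -134912/625]] (rows listed top to bottom)

image of 1: 0
image of cos x: (7/25)cos x - (24/25)sin x
image of sin x: (24/25)cos x + (7/25)sin x
image of cos 2x: -(134912/625)cos 2x - (86016/625)sin 2x
image of sin 2x: (86016/625)cos 2x - (134912/625)sin 2x
each image's coordinates form column j of the matrix


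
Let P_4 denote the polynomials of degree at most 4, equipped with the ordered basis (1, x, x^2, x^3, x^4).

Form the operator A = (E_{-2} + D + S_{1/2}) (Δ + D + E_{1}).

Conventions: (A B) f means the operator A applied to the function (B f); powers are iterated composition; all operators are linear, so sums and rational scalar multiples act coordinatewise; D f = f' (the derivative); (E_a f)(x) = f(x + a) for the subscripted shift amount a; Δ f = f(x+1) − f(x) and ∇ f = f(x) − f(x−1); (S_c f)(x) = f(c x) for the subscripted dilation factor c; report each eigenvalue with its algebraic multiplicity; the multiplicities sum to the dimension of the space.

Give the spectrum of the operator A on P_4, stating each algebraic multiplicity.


image of 1: 2
image of x: (3/2)x + 5
image of x^2: (5/4)x^2 + 7x + 2
image of x^3: (9/8)x^3 + (33/4)x^2 + 3x + 26
image of x^4: (17/16)x^4 + (19/2)x^3 + 3x^2 + 100x - 36
the matrix is upper triangular; its diagonal is (2, 3/2, 5/4, 9/8, 17/16)
for a triangular matrix the eigenvalues are the diagonal entries, with algebraic multiplicity their repetition count

λ = 17/16 (multiplicity 1), λ = 9/8 (multiplicity 1), λ = 5/4 (multiplicity 1), λ = 3/2 (multiplicity 1), λ = 2 (multiplicity 1)


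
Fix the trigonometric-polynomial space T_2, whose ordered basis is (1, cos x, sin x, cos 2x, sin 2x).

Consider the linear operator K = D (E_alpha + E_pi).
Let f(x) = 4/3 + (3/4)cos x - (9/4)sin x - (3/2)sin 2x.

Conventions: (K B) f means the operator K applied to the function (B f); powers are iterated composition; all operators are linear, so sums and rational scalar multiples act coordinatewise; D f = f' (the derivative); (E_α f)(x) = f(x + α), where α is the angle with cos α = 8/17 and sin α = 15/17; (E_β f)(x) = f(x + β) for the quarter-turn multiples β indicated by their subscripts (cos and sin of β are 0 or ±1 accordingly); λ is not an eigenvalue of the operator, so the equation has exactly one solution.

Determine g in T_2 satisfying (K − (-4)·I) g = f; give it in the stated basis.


the image equals g(x) = 1/3 + (39/340)cos x - (63/85)sin x + (24/113)cos 2x - (507/904)sin 2x

write g with unknown coordinates in the stated basis and equate coefficients in (K − (-4)·I) g = f
solving from the highest basis element down gives g = 1/3 + (39/340)cos x - (63/85)sin x + (24/113)cos 2x - (507/904)sin 2x
check: K g = (99/340)cos x + (243/340)sin x - (96/113)cos 2x + (84/113)sin 2x
so K g − (-4)·g = 4/3 + (3/4)cos x - (9/4)sin x - (3/2)sin 2x = f ✓


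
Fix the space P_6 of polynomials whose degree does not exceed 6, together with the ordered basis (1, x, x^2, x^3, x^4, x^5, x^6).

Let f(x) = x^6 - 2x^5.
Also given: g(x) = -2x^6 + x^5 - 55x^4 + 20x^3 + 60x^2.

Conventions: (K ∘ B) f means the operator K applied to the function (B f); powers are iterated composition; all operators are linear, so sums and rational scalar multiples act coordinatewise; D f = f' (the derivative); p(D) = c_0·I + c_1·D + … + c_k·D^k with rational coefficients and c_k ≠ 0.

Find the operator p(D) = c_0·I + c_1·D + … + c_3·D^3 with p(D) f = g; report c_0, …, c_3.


D^0 f = x^6 - 2x^5
D^1 f = 6x^5 - 10x^4
D^2 f = 30x^4 - 40x^3
D^3 f = 120x^3 - 120x^2
matching coefficients of g against c_0 f + c_1 Df + … from the top degree down determines the c_i
solution: c_0 = -2, c_1 = -1/2, c_2 = -2, c_3 = -1/2

p(D) = -2·I − (1/2)·D − 2·D^2 − (1/2)·D^3, i.e. c_0 = -2, c_1 = -1/2, c_2 = -2, c_3 = -1/2


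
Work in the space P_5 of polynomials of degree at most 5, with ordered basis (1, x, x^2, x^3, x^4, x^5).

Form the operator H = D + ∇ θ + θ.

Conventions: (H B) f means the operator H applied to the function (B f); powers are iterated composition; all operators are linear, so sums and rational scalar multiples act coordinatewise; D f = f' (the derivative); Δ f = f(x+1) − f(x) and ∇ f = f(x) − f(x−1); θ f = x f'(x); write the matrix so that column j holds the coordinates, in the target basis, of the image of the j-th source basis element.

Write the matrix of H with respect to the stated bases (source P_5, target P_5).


image of 1: 0
image of x: x + 2
image of x^2: 2x^2 + 6x - 2
image of x^3: 3x^3 + 12x^2 - 9x + 3
image of x^4: 4x^4 + 20x^3 - 24x^2 + 16x - 4
image of x^5: 5x^5 + 30x^4 - 50x^3 + 50x^2 - 25x + 5
each image's coordinates form column j of the matrix

the matrix is [[0, 2, -2, 3, -4, 5]; [0, 1, 6, -9, 16, -25]; [0, 0, 2, 12, -24, 50]; [0, 0, 0, 3, 20, -50]; [0, 0, 0, 0, 4, 30]; [0, 0, 0, 0, 0, 5]] (rows listed top to bottom)


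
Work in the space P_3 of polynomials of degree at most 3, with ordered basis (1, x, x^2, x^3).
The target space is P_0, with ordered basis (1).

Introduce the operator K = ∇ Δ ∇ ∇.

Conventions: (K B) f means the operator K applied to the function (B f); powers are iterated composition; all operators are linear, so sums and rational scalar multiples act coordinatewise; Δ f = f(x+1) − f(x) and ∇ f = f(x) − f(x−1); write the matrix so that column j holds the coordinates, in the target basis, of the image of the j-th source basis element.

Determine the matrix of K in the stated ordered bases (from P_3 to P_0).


image of 1: 0
image of x: 0
image of x^2: 0
image of x^3: 0
each image's coordinates form column j of the matrix

the matrix is [[0, 0, 0, 0]] (rows listed top to bottom)


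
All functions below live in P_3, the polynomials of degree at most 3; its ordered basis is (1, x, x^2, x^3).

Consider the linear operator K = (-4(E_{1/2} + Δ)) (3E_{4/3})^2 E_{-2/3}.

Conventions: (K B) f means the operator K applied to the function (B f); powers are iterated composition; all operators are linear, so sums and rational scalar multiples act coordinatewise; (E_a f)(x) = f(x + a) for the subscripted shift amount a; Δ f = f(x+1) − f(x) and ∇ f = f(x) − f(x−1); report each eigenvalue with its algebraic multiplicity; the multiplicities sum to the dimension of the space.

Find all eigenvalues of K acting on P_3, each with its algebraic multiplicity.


λ = -36 (multiplicity 4)

image of 1: -36
image of x: -36x - 126
image of x^2: -36x^2 - 252x - 405
image of x^3: -36x^3 - 378x^2 - 1215x - 2493/2
the matrix is upper triangular; its diagonal is (-36, -36, -36, -36)
for a triangular matrix the eigenvalues are the diagonal entries, with algebraic multiplicity their repetition count


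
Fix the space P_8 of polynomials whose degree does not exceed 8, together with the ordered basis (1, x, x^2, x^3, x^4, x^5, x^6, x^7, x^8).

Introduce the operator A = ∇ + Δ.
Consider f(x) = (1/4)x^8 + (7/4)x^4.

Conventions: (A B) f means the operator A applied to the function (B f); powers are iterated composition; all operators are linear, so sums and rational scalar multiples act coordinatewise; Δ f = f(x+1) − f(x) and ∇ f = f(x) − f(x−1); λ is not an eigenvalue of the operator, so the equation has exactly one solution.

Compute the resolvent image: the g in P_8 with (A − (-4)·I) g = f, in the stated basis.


write g with unknown coordinates in the stated basis and equate coefficients in (A − (-4)·I) g = f
solving from the highest basis element down gives g = (1/16)x^8 - (1/4)x^7 + (7/8)x^6 - (35/8)x^5 + (63/4)x^4 - 42x^3 + (175/2)x^2 - (975/8)x + 337/4
check: A g = x^7 - (7/2)x^6 + (35/2)x^5 - (245/4)x^4 + 168x^3 - 350x^2 + (975/2)x - 337
so A g − (-4)·g = (1/4)x^8 + (7/4)x^4 = f ✓

the result is g(x) = (1/16)x^8 - (1/4)x^7 + (7/8)x^6 - (35/8)x^5 + (63/4)x^4 - 42x^3 + (175/2)x^2 - (975/8)x + 337/4
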